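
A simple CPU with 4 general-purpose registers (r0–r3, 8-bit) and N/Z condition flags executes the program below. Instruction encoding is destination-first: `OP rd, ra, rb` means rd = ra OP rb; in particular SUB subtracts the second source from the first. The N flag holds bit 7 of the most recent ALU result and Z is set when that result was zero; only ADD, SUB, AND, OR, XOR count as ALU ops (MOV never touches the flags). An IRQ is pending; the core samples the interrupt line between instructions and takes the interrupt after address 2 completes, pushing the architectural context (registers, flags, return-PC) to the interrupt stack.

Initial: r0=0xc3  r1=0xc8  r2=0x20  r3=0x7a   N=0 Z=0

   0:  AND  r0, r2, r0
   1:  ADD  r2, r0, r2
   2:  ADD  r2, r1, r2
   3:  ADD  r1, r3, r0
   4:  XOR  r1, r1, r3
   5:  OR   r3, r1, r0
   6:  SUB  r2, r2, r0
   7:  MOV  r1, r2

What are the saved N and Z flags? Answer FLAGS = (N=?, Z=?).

after  0: r0=0x00 r1=0xc8 r2=0x20 r3=0x7a  N=0 Z=1
after  1: r0=0x00 r1=0xc8 r2=0x20 r3=0x7a  N=0 Z=0
after  2: r0=0x00 r1=0xc8 r2=0xe8 r3=0x7a  N=1 Z=0
-- IRQ taken; context saved, return-PC = 3 --

FLAGS = (N=1, Z=0)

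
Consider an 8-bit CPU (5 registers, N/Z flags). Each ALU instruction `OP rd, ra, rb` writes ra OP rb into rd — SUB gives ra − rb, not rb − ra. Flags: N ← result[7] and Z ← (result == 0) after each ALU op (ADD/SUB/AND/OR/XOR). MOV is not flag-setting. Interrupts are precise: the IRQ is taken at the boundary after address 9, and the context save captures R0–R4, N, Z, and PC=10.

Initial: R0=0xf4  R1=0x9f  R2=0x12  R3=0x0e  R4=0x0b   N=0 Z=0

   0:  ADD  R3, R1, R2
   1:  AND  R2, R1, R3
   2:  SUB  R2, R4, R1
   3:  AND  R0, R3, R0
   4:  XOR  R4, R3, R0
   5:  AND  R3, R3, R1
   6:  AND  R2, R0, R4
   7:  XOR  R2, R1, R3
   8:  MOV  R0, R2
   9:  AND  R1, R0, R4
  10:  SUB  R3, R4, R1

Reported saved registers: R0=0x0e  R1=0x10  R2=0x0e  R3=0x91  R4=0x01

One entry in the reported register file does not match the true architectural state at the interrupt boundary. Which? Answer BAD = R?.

BAD = R1

after  0: R0=0xf4 R1=0x9f R2=0x12 R3=0xb1 R4=0x0b  N=1 Z=0
after  1: R0=0xf4 R1=0x9f R2=0x91 R3=0xb1 R4=0x0b  N=1 Z=0
after  2: R0=0xf4 R1=0x9f R2=0x6c R3=0xb1 R4=0x0b  N=0 Z=0
after  3: R0=0xb0 R1=0x9f R2=0x6c R3=0xb1 R4=0x0b  N=1 Z=0
after  4: R0=0xb0 R1=0x9f R2=0x6c R3=0xb1 R4=0x01  N=0 Z=0
after  5: R0=0xb0 R1=0x9f R2=0x6c R3=0x91 R4=0x01  N=1 Z=0
after  6: R0=0xb0 R1=0x9f R2=0x00 R3=0x91 R4=0x01  N=0 Z=1
after  7: R0=0xb0 R1=0x9f R2=0x0e R3=0x91 R4=0x01  N=0 Z=0
after  8: R0=0x0e R1=0x9f R2=0x0e R3=0x91 R4=0x01  N=0 Z=0
after  9: R0=0x0e R1=0x00 R2=0x0e R3=0x91 R4=0x01  N=0 Z=1
-- IRQ taken; context saved, return-PC = 10 --
mismatch: R1: reported 0x10 vs actual 0x00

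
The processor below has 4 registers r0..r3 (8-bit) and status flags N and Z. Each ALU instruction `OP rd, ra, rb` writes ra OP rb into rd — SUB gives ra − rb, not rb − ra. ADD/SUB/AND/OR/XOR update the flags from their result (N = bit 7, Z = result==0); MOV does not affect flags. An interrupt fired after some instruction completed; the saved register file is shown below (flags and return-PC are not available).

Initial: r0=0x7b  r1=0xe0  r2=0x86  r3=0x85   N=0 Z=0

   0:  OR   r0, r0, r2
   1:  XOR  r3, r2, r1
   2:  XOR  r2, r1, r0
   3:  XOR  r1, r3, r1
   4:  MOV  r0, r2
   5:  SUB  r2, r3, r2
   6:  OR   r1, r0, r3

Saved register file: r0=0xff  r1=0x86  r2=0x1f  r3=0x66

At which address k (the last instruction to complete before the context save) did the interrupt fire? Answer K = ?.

after  0: r0=0xff r1=0xe0 r2=0x86 r3=0x85  N=1 Z=0
after  1: r0=0xff r1=0xe0 r2=0x86 r3=0x66  N=0 Z=0
after  2: r0=0xff r1=0xe0 r2=0x1f r3=0x66  N=0 Z=0
after  3: r0=0xff r1=0x86 r2=0x1f r3=0x66  N=1 Z=0
-- IRQ taken; context saved, return-PC = 4 --

K = 3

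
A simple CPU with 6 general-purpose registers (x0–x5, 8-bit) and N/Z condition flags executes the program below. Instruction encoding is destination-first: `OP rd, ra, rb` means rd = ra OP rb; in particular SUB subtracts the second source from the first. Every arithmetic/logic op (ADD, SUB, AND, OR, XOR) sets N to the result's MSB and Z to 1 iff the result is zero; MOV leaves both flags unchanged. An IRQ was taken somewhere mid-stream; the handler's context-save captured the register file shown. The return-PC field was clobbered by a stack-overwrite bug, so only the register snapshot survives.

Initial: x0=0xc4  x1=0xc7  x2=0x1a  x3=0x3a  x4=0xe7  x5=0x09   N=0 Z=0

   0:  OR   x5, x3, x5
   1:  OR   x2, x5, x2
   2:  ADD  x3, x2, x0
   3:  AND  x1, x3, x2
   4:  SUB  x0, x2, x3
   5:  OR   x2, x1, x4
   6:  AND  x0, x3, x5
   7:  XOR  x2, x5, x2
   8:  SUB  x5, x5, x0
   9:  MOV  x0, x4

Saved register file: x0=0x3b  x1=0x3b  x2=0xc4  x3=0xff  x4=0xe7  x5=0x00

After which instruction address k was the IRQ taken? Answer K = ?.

K = 8

after  0: x0=0xc4 x1=0xc7 x2=0x1a x3=0x3a x4=0xe7 x5=0x3b  N=0 Z=0
after  1: x0=0xc4 x1=0xc7 x2=0x3b x3=0x3a x4=0xe7 x5=0x3b  N=0 Z=0
after  2: x0=0xc4 x1=0xc7 x2=0x3b x3=0xff x4=0xe7 x5=0x3b  N=1 Z=0
after  3: x0=0xc4 x1=0x3b x2=0x3b x3=0xff x4=0xe7 x5=0x3b  N=0 Z=0
after  4: x0=0x3c x1=0x3b x2=0x3b x3=0xff x4=0xe7 x5=0x3b  N=0 Z=0
after  5: x0=0x3c x1=0x3b x2=0xff x3=0xff x4=0xe7 x5=0x3b  N=1 Z=0
after  6: x0=0x3b x1=0x3b x2=0xff x3=0xff x4=0xe7 x5=0x3b  N=0 Z=0
after  7: x0=0x3b x1=0x3b x2=0xc4 x3=0xff x4=0xe7 x5=0x3b  N=1 Z=0
after  8: x0=0x3b x1=0x3b x2=0xc4 x3=0xff x4=0xe7 x5=0x00  N=0 Z=1
-- IRQ taken; context saved, return-PC = 9 --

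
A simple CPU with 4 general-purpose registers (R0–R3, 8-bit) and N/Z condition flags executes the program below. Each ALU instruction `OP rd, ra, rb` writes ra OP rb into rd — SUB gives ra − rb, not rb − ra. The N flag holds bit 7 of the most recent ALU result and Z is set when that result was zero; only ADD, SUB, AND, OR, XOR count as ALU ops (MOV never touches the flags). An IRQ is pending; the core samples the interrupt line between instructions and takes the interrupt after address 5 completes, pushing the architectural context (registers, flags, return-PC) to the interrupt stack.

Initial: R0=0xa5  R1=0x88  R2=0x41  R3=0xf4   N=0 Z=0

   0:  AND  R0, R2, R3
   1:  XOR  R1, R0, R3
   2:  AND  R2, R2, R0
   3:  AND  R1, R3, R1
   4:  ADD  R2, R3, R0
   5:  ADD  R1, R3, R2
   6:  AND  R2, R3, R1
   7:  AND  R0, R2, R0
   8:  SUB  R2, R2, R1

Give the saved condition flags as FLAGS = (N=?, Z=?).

FLAGS = (N=0, Z=0)

after  0: R0=0x40 R1=0x88 R2=0x41 R3=0xf4  N=0 Z=0
after  1: R0=0x40 R1=0xb4 R2=0x41 R3=0xf4  N=1 Z=0
after  2: R0=0x40 R1=0xb4 R2=0x40 R3=0xf4  N=0 Z=0
after  3: R0=0x40 R1=0xb4 R2=0x40 R3=0xf4  N=1 Z=0
after  4: R0=0x40 R1=0xb4 R2=0x34 R3=0xf4  N=0 Z=0
after  5: R0=0x40 R1=0x28 R2=0x34 R3=0xf4  N=0 Z=0
-- IRQ taken; context saved, return-PC = 6 --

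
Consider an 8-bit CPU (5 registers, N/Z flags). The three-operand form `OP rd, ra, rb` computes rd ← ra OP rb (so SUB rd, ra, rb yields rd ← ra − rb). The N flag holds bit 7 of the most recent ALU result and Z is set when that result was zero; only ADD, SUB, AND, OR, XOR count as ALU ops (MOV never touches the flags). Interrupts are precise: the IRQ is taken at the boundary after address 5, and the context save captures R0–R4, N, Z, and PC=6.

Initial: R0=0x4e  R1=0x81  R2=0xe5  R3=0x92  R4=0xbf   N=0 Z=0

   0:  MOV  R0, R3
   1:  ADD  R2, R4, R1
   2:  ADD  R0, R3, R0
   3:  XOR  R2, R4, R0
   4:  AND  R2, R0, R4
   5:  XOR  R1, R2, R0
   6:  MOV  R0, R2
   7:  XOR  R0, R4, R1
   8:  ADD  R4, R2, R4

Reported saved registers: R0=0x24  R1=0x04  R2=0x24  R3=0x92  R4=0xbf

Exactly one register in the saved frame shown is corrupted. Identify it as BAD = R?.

BAD = R1

after  0: R0=0x92 R1=0x81 R2=0xe5 R3=0x92 R4=0xbf  N=0 Z=0
after  1: R0=0x92 R1=0x81 R2=0x40 R3=0x92 R4=0xbf  N=0 Z=0
after  2: R0=0x24 R1=0x81 R2=0x40 R3=0x92 R4=0xbf  N=0 Z=0
after  3: R0=0x24 R1=0x81 R2=0x9b R3=0x92 R4=0xbf  N=1 Z=0
after  4: R0=0x24 R1=0x81 R2=0x24 R3=0x92 R4=0xbf  N=0 Z=0
after  5: R0=0x24 R1=0x00 R2=0x24 R3=0x92 R4=0xbf  N=0 Z=1
-- IRQ taken; context saved, return-PC = 6 --
mismatch: R1: reported 0x04 vs actual 0x00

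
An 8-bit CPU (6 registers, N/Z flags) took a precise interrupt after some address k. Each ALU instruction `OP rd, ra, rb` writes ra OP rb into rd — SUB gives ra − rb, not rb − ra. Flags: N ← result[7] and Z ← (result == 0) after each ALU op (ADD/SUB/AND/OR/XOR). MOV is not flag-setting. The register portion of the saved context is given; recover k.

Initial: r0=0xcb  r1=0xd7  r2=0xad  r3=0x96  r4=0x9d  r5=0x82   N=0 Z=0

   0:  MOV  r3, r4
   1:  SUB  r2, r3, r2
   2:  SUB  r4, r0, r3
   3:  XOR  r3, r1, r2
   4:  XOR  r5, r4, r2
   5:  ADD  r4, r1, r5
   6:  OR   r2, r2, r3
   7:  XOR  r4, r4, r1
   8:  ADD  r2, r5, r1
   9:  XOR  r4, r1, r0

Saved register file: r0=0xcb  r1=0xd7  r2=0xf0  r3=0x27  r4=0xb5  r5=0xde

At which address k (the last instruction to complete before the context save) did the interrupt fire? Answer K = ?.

after  0: r0=0xcb r1=0xd7 r2=0xad r3=0x9d r4=0x9d r5=0x82  N=0 Z=0
after  1: r0=0xcb r1=0xd7 r2=0xf0 r3=0x9d r4=0x9d r5=0x82  N=1 Z=0
after  2: r0=0xcb r1=0xd7 r2=0xf0 r3=0x9d r4=0x2e r5=0x82  N=0 Z=0
after  3: r0=0xcb r1=0xd7 r2=0xf0 r3=0x27 r4=0x2e r5=0x82  N=0 Z=0
after  4: r0=0xcb r1=0xd7 r2=0xf0 r3=0x27 r4=0x2e r5=0xde  N=1 Z=0
after  5: r0=0xcb r1=0xd7 r2=0xf0 r3=0x27 r4=0xb5 r5=0xde  N=1 Z=0
-- IRQ taken; context saved, return-PC = 6 --

K = 5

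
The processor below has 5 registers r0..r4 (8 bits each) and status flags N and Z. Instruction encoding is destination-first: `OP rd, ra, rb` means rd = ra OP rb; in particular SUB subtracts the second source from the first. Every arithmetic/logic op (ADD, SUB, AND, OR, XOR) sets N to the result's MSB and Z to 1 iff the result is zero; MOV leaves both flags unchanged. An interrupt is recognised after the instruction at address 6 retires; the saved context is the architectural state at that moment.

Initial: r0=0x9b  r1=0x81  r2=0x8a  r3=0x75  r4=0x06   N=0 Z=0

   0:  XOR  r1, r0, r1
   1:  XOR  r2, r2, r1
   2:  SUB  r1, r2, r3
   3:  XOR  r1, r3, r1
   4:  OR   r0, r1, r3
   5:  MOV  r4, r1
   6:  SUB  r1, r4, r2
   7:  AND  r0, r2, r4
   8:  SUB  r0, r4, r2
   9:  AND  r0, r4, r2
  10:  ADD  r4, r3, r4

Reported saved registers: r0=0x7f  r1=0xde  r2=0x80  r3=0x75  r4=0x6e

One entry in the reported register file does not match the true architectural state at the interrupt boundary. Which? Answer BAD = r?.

BAD = r2

after  0: r0=0x9b r1=0x1a r2=0x8a r3=0x75 r4=0x06  N=0 Z=0
after  1: r0=0x9b r1=0x1a r2=0x90 r3=0x75 r4=0x06  N=1 Z=0
after  2: r0=0x9b r1=0x1b r2=0x90 r3=0x75 r4=0x06  N=0 Z=0
after  3: r0=0x9b r1=0x6e r2=0x90 r3=0x75 r4=0x06  N=0 Z=0
after  4: r0=0x7f r1=0x6e r2=0x90 r3=0x75 r4=0x06  N=0 Z=0
after  5: r0=0x7f r1=0x6e r2=0x90 r3=0x75 r4=0x6e  N=0 Z=0
after  6: r0=0x7f r1=0xde r2=0x90 r3=0x75 r4=0x6e  N=1 Z=0
-- IRQ taken; context saved, return-PC = 7 --
mismatch: r2: reported 0x80 vs actual 0x90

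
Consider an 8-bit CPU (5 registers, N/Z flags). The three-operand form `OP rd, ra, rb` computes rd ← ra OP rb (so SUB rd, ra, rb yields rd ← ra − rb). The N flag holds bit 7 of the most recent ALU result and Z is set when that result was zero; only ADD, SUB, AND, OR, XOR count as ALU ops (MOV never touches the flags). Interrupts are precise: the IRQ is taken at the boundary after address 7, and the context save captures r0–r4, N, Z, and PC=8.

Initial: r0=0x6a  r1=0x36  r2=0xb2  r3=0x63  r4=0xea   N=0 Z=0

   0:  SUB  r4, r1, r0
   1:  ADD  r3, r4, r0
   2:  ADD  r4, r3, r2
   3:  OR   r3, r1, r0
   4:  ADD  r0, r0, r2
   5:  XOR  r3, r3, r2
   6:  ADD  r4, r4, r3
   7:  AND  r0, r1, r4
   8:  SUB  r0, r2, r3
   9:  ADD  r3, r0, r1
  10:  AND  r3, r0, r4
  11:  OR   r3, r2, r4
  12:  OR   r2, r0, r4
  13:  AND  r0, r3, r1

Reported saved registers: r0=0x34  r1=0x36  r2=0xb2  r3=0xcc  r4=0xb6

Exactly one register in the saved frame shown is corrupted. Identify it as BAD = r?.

BAD = r4

after  0: r0=0x6a r1=0x36 r2=0xb2 r3=0x63 r4=0xcc  N=1 Z=0
after  1: r0=0x6a r1=0x36 r2=0xb2 r3=0x36 r4=0xcc  N=0 Z=0
after  2: r0=0x6a r1=0x36 r2=0xb2 r3=0x36 r4=0xe8  N=1 Z=0
after  3: r0=0x6a r1=0x36 r2=0xb2 r3=0x7e r4=0xe8  N=0 Z=0
after  4: r0=0x1c r1=0x36 r2=0xb2 r3=0x7e r4=0xe8  N=0 Z=0
after  5: r0=0x1c r1=0x36 r2=0xb2 r3=0xcc r4=0xe8  N=1 Z=0
after  6: r0=0x1c r1=0x36 r2=0xb2 r3=0xcc r4=0xb4  N=1 Z=0
after  7: r0=0x34 r1=0x36 r2=0xb2 r3=0xcc r4=0xb4  N=0 Z=0
-- IRQ taken; context saved, return-PC = 8 --
mismatch: r4: reported 0xb6 vs actual 0xb4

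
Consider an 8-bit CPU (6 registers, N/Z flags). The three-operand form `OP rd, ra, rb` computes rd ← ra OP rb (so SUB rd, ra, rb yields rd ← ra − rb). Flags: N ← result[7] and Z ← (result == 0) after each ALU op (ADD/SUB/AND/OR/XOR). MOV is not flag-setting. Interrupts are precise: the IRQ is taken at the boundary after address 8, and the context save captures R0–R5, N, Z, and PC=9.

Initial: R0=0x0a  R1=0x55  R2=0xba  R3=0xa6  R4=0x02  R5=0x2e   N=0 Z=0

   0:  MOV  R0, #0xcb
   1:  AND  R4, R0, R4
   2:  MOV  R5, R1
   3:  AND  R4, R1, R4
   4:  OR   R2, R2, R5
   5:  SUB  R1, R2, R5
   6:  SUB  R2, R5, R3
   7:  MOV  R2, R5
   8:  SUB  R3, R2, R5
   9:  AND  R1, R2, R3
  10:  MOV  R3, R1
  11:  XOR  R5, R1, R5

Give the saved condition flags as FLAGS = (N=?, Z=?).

FLAGS = (N=0, Z=1)

after  0: R0=0xcb R1=0x55 R2=0xba R3=0xa6 R4=0x02 R5=0x2e  N=0 Z=0
after  1: R0=0xcb R1=0x55 R2=0xba R3=0xa6 R4=0x02 R5=0x2e  N=0 Z=0
after  2: R0=0xcb R1=0x55 R2=0xba R3=0xa6 R4=0x02 R5=0x55  N=0 Z=0
after  3: R0=0xcb R1=0x55 R2=0xba R3=0xa6 R4=0x00 R5=0x55  N=0 Z=1
after  4: R0=0xcb R1=0x55 R2=0xff R3=0xa6 R4=0x00 R5=0x55  N=1 Z=0
after  5: R0=0xcb R1=0xaa R2=0xff R3=0xa6 R4=0x00 R5=0x55  N=1 Z=0
after  6: R0=0xcb R1=0xaa R2=0xaf R3=0xa6 R4=0x00 R5=0x55  N=1 Z=0
after  7: R0=0xcb R1=0xaa R2=0x55 R3=0xa6 R4=0x00 R5=0x55  N=1 Z=0
after  8: R0=0xcb R1=0xaa R2=0x55 R3=0x00 R4=0x00 R5=0x55  N=0 Z=1
-- IRQ taken; context saved, return-PC = 9 --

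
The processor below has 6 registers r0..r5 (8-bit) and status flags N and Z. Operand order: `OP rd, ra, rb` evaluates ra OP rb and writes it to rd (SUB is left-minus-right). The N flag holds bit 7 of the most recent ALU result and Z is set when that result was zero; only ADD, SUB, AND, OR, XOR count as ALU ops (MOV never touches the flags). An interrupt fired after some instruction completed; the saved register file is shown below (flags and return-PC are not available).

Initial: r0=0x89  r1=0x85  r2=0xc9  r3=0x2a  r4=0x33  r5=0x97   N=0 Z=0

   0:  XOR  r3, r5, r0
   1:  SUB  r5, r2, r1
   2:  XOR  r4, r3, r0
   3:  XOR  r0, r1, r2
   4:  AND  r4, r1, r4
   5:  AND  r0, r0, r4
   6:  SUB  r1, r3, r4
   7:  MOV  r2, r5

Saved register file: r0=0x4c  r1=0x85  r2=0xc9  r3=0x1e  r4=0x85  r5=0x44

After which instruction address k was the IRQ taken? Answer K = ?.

after  0: r0=0x89 r1=0x85 r2=0xc9 r3=0x1e r4=0x33 r5=0x97  N=0 Z=0
after  1: r0=0x89 r1=0x85 r2=0xc9 r3=0x1e r4=0x33 r5=0x44  N=0 Z=0
after  2: r0=0x89 r1=0x85 r2=0xc9 r3=0x1e r4=0x97 r5=0x44  N=1 Z=0
after  3: r0=0x4c r1=0x85 r2=0xc9 r3=0x1e r4=0x97 r5=0x44  N=0 Z=0
after  4: r0=0x4c r1=0x85 r2=0xc9 r3=0x1e r4=0x85 r5=0x44  N=1 Z=0
-- IRQ taken; context saved, return-PC = 5 --

K = 4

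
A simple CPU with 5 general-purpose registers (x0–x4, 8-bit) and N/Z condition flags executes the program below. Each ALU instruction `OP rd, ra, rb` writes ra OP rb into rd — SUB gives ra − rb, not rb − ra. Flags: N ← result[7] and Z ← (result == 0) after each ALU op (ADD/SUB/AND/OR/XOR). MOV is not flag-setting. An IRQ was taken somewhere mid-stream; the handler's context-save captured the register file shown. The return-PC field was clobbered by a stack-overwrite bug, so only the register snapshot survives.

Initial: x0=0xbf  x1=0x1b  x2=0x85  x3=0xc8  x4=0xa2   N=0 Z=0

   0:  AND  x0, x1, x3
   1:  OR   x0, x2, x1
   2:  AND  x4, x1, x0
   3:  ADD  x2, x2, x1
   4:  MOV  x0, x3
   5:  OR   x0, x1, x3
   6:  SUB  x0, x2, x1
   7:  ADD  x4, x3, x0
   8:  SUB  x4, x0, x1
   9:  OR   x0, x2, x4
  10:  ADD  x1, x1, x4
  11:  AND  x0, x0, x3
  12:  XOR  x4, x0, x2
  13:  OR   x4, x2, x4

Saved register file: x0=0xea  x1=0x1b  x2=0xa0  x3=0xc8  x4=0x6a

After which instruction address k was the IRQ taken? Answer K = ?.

after  0: x0=0x08 x1=0x1b x2=0x85 x3=0xc8 x4=0xa2  N=0 Z=0
after  1: x0=0x9f x1=0x1b x2=0x85 x3=0xc8 x4=0xa2  N=1 Z=0
after  2: x0=0x9f x1=0x1b x2=0x85 x3=0xc8 x4=0x1b  N=0 Z=0
after  3: x0=0x9f x1=0x1b x2=0xa0 x3=0xc8 x4=0x1b  N=1 Z=0
after  4: x0=0xc8 x1=0x1b x2=0xa0 x3=0xc8 x4=0x1b  N=1 Z=0
after  5: x0=0xdb x1=0x1b x2=0xa0 x3=0xc8 x4=0x1b  N=1 Z=0
after  6: x0=0x85 x1=0x1b x2=0xa0 x3=0xc8 x4=0x1b  N=1 Z=0
after  7: x0=0x85 x1=0x1b x2=0xa0 x3=0xc8 x4=0x4d  N=0 Z=0
after  8: x0=0x85 x1=0x1b x2=0xa0 x3=0xc8 x4=0x6a  N=0 Z=0
after  9: x0=0xea x1=0x1b x2=0xa0 x3=0xc8 x4=0x6a  N=1 Z=0
-- IRQ taken; context saved, return-PC = 10 --

K = 9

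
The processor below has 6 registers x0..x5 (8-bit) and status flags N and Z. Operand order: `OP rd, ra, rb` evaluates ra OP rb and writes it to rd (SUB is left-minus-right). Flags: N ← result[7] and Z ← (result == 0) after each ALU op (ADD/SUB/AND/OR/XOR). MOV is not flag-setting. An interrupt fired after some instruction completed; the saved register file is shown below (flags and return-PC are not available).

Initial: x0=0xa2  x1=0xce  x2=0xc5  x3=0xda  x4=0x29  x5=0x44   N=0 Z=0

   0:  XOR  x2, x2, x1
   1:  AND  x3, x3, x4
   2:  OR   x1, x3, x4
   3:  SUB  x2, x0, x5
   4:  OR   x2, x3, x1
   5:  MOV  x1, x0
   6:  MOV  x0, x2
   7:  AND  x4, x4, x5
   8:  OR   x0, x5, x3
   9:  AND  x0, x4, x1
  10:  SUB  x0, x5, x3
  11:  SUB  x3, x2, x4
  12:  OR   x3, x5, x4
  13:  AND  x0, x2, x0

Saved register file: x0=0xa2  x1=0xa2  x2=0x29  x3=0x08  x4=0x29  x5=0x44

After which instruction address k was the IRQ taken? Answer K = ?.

K = 5

after  0: x0=0xa2 x1=0xce x2=0x0b x3=0xda x4=0x29 x5=0x44  N=0 Z=0
after  1: x0=0xa2 x1=0xce x2=0x0b x3=0x08 x4=0x29 x5=0x44  N=0 Z=0
after  2: x0=0xa2 x1=0x29 x2=0x0b x3=0x08 x4=0x29 x5=0x44  N=0 Z=0
after  3: x0=0xa2 x1=0x29 x2=0x5e x3=0x08 x4=0x29 x5=0x44  N=0 Z=0
after  4: x0=0xa2 x1=0x29 x2=0x29 x3=0x08 x4=0x29 x5=0x44  N=0 Z=0
after  5: x0=0xa2 x1=0xa2 x2=0x29 x3=0x08 x4=0x29 x5=0x44  N=0 Z=0
-- IRQ taken; context saved, return-PC = 6 --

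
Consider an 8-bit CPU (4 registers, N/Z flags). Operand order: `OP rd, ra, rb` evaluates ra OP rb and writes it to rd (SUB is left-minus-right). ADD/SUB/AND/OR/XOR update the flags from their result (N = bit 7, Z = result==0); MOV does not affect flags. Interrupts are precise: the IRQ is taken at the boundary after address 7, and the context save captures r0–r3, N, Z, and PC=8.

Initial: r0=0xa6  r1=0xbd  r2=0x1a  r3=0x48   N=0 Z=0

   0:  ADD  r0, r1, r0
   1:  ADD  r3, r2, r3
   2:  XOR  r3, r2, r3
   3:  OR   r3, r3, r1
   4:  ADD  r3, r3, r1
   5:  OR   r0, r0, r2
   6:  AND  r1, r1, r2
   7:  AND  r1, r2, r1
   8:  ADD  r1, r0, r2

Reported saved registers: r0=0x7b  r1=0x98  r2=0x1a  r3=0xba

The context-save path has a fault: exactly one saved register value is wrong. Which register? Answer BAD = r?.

BAD = r1

after  0: r0=0x63 r1=0xbd r2=0x1a r3=0x48  N=0 Z=0
after  1: r0=0x63 r1=0xbd r2=0x1a r3=0x62  N=0 Z=0
after  2: r0=0x63 r1=0xbd r2=0x1a r3=0x78  N=0 Z=0
after  3: r0=0x63 r1=0xbd r2=0x1a r3=0xfd  N=1 Z=0
after  4: r0=0x63 r1=0xbd r2=0x1a r3=0xba  N=1 Z=0
after  5: r0=0x7b r1=0xbd r2=0x1a r3=0xba  N=0 Z=0
after  6: r0=0x7b r1=0x18 r2=0x1a r3=0xba  N=0 Z=0
after  7: r0=0x7b r1=0x18 r2=0x1a r3=0xba  N=0 Z=0
-- IRQ taken; context saved, return-PC = 8 --
mismatch: r1: reported 0x98 vs actual 0x18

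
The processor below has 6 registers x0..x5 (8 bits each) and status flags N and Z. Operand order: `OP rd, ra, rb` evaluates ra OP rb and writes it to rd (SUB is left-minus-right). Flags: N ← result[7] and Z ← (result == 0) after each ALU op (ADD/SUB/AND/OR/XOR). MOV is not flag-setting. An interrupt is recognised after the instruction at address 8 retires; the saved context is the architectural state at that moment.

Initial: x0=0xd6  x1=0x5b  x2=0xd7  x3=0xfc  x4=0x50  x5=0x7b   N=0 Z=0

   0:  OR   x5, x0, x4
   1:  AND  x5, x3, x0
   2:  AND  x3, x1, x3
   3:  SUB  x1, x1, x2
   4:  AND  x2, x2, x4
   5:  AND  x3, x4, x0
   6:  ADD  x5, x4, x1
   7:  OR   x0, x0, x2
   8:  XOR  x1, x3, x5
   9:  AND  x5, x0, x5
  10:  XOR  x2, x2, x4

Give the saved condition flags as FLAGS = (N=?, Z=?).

after  0: x0=0xd6 x1=0x5b x2=0xd7 x3=0xfc x4=0x50 x5=0xd6  N=1 Z=0
after  1: x0=0xd6 x1=0x5b x2=0xd7 x3=0xfc x4=0x50 x5=0xd4  N=1 Z=0
after  2: x0=0xd6 x1=0x5b x2=0xd7 x3=0x58 x4=0x50 x5=0xd4  N=0 Z=0
after  3: x0=0xd6 x1=0x84 x2=0xd7 x3=0x58 x4=0x50 x5=0xd4  N=1 Z=0
after  4: x0=0xd6 x1=0x84 x2=0x50 x3=0x58 x4=0x50 x5=0xd4  N=0 Z=0
after  5: x0=0xd6 x1=0x84 x2=0x50 x3=0x50 x4=0x50 x5=0xd4  N=0 Z=0
after  6: x0=0xd6 x1=0x84 x2=0x50 x3=0x50 x4=0x50 x5=0xd4  N=1 Z=0
after  7: x0=0xd6 x1=0x84 x2=0x50 x3=0x50 x4=0x50 x5=0xd4  N=1 Z=0
after  8: x0=0xd6 x1=0x84 x2=0x50 x3=0x50 x4=0x50 x5=0xd4  N=1 Z=0
-- IRQ taken; context saved, return-PC = 9 --

FLAGS = (N=1, Z=0)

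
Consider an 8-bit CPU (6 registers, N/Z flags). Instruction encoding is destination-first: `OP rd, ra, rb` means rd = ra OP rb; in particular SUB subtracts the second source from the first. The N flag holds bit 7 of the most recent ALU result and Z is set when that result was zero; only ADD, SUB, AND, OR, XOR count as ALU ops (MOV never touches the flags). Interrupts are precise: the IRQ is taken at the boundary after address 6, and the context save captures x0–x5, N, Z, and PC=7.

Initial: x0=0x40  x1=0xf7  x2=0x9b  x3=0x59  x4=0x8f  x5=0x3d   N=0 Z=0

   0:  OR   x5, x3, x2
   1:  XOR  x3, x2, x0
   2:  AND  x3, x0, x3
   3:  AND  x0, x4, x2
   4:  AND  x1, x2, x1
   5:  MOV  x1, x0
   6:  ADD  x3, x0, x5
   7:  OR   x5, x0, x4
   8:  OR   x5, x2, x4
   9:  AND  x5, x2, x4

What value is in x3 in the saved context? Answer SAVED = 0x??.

SAVED = 0x66

after  0: x0=0x40 x1=0xf7 x2=0x9b x3=0x59 x4=0x8f x5=0xdb  N=1 Z=0
after  1: x0=0x40 x1=0xf7 x2=0x9b x3=0xdb x4=0x8f x5=0xdb  N=1 Z=0
after  2: x0=0x40 x1=0xf7 x2=0x9b x3=0x40 x4=0x8f x5=0xdb  N=0 Z=0
after  3: x0=0x8b x1=0xf7 x2=0x9b x3=0x40 x4=0x8f x5=0xdb  N=1 Z=0
after  4: x0=0x8b x1=0x93 x2=0x9b x3=0x40 x4=0x8f x5=0xdb  N=1 Z=0
after  5: x0=0x8b x1=0x8b x2=0x9b x3=0x40 x4=0x8f x5=0xdb  N=1 Z=0
after  6: x0=0x8b x1=0x8b x2=0x9b x3=0x66 x4=0x8f x5=0xdb  N=0 Z=0
-- IRQ taken; context saved, return-PC = 7 --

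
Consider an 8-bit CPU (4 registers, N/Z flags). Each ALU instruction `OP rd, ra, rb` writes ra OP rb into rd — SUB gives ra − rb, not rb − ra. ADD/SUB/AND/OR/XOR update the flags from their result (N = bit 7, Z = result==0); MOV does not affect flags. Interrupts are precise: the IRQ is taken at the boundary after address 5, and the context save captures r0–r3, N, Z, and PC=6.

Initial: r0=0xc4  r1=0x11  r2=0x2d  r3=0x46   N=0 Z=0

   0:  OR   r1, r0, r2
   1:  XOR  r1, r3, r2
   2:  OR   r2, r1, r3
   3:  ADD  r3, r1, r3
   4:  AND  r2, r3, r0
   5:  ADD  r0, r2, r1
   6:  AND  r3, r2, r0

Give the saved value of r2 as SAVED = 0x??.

after  0: r0=0xc4 r1=0xed r2=0x2d r3=0x46  N=1 Z=0
after  1: r0=0xc4 r1=0x6b r2=0x2d r3=0x46  N=0 Z=0
after  2: r0=0xc4 r1=0x6b r2=0x6f r3=0x46  N=0 Z=0
after  3: r0=0xc4 r1=0x6b r2=0x6f r3=0xb1  N=1 Z=0
after  4: r0=0xc4 r1=0x6b r2=0x80 r3=0xb1  N=1 Z=0
after  5: r0=0xeb r1=0x6b r2=0x80 r3=0xb1  N=1 Z=0
-- IRQ taken; context saved, return-PC = 6 --

SAVED = 0x80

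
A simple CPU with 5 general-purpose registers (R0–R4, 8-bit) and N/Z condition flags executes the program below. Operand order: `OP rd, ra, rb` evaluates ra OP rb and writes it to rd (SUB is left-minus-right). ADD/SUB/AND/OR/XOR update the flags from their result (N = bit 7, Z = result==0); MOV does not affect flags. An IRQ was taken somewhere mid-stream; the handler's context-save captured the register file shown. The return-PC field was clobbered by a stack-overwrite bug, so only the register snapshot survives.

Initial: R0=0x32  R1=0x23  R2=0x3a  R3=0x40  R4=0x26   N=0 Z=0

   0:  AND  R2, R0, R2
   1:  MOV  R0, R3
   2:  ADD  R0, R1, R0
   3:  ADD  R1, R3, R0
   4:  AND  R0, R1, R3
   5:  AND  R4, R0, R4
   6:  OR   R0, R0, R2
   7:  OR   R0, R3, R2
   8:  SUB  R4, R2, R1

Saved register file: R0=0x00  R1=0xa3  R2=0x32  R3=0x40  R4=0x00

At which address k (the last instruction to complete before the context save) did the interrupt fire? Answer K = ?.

after  0: R0=0x32 R1=0x23 R2=0x32 R3=0x40 R4=0x26  N=0 Z=0
after  1: R0=0x40 R1=0x23 R2=0x32 R3=0x40 R4=0x26  N=0 Z=0
after  2: R0=0x63 R1=0x23 R2=0x32 R3=0x40 R4=0x26  N=0 Z=0
after  3: R0=0x63 R1=0xa3 R2=0x32 R3=0x40 R4=0x26  N=1 Z=0
after  4: R0=0x00 R1=0xa3 R2=0x32 R3=0x40 R4=0x26  N=0 Z=1
after  5: R0=0x00 R1=0xa3 R2=0x32 R3=0x40 R4=0x00  N=0 Z=1
-- IRQ taken; context saved, return-PC = 6 --

K = 5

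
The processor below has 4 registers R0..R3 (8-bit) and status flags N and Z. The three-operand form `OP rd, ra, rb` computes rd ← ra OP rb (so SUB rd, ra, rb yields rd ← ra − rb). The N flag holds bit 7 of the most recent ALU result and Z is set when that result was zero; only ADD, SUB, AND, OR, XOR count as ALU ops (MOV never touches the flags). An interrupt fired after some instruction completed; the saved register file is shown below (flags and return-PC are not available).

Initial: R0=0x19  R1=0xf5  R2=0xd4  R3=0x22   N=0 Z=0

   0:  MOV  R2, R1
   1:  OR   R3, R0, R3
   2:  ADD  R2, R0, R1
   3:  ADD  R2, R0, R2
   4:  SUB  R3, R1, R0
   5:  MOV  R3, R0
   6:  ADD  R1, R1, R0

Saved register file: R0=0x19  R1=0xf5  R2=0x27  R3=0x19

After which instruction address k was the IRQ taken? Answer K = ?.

after  0: R0=0x19 R1=0xf5 R2=0xf5 R3=0x22  N=0 Z=0
after  1: R0=0x19 R1=0xf5 R2=0xf5 R3=0x3b  N=0 Z=0
after  2: R0=0x19 R1=0xf5 R2=0x0e R3=0x3b  N=0 Z=0
after  3: R0=0x19 R1=0xf5 R2=0x27 R3=0x3b  N=0 Z=0
after  4: R0=0x19 R1=0xf5 R2=0x27 R3=0xdc  N=1 Z=0
after  5: R0=0x19 R1=0xf5 R2=0x27 R3=0x19  N=1 Z=0
-- IRQ taken; context saved, return-PC = 6 --

K = 5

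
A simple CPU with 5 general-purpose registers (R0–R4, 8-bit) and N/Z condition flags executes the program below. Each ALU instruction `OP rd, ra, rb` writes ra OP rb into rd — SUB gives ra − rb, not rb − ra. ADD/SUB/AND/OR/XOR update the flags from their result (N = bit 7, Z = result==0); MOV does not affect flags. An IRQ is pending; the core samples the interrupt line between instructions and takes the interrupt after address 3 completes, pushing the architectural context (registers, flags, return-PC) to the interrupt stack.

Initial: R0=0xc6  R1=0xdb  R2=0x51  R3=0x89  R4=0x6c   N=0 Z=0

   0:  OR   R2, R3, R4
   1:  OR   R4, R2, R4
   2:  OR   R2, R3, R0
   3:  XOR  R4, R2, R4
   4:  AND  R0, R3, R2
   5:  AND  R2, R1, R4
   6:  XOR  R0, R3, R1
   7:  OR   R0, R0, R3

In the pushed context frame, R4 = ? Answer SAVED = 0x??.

after  0: R0=0xc6 R1=0xdb R2=0xed R3=0x89 R4=0x6c  N=1 Z=0
after  1: R0=0xc6 R1=0xdb R2=0xed R3=0x89 R4=0xed  N=1 Z=0
after  2: R0=0xc6 R1=0xdb R2=0xcf R3=0x89 R4=0xed  N=1 Z=0
after  3: R0=0xc6 R1=0xdb R2=0xcf R3=0x89 R4=0x22  N=0 Z=0
-- IRQ taken; context saved, return-PC = 4 --

SAVED = 0x22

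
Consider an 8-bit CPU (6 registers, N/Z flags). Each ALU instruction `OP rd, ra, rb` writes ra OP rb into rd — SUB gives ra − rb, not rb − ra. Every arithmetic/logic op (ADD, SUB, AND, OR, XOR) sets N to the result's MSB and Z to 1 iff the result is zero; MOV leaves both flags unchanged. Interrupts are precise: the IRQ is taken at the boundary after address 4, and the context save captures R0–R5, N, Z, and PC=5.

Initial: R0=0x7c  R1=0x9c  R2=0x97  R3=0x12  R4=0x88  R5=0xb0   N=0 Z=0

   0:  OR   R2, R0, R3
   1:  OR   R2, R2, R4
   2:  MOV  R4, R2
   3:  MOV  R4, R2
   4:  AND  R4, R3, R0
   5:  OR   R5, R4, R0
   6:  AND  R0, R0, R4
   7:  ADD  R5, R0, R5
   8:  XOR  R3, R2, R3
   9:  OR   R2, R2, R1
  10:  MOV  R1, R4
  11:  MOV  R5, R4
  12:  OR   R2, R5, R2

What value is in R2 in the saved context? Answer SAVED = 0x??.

after  0: R0=0x7c R1=0x9c R2=0x7e R3=0x12 R4=0x88 R5=0xb0  N=0 Z=0
after  1: R0=0x7c R1=0x9c R2=0xfe R3=0x12 R4=0x88 R5=0xb0  N=1 Z=0
after  2: R0=0x7c R1=0x9c R2=0xfe R3=0x12 R4=0xfe R5=0xb0  N=1 Z=0
after  3: R0=0x7c R1=0x9c R2=0xfe R3=0x12 R4=0xfe R5=0xb0  N=1 Z=0
after  4: R0=0x7c R1=0x9c R2=0xfe R3=0x12 R4=0x10 R5=0xb0  N=0 Z=0
-- IRQ taken; context saved, return-PC = 5 --

SAVED = 0xfe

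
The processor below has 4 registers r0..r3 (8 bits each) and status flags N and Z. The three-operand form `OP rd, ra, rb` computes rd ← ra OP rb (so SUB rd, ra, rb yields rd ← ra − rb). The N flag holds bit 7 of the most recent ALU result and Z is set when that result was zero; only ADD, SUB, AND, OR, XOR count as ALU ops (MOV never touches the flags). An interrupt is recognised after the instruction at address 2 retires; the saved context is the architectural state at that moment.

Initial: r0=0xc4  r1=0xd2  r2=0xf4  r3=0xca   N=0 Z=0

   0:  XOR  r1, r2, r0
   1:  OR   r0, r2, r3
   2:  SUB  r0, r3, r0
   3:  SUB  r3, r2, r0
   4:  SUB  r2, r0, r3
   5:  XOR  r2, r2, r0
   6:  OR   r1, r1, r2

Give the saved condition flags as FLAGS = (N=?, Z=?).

after  0: r0=0xc4 r1=0x30 r2=0xf4 r3=0xca  N=0 Z=0
after  1: r0=0xfe r1=0x30 r2=0xf4 r3=0xca  N=1 Z=0
after  2: r0=0xcc r1=0x30 r2=0xf4 r3=0xca  N=1 Z=0
-- IRQ taken; context saved, return-PC = 3 --

FLAGS = (N=1, Z=0)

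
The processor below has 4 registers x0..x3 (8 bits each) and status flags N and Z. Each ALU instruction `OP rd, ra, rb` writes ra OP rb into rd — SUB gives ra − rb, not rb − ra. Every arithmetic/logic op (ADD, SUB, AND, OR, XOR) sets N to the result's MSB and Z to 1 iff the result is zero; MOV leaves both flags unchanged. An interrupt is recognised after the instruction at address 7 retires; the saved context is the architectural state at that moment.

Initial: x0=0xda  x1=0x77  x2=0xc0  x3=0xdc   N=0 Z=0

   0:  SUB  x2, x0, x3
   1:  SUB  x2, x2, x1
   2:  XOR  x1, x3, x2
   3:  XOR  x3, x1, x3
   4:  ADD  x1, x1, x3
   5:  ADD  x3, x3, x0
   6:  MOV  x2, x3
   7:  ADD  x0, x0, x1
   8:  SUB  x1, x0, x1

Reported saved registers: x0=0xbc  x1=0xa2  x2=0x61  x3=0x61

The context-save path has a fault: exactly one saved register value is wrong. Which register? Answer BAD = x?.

BAD = x1

after  0: x0=0xda x1=0x77 x2=0xfe x3=0xdc  N=1 Z=0
after  1: x0=0xda x1=0x77 x2=0x87 x3=0xdc  N=1 Z=0
after  2: x0=0xda x1=0x5b x2=0x87 x3=0xdc  N=0 Z=0
after  3: x0=0xda x1=0x5b x2=0x87 x3=0x87  N=1 Z=0
after  4: x0=0xda x1=0xe2 x2=0x87 x3=0x87  N=1 Z=0
after  5: x0=0xda x1=0xe2 x2=0x87 x3=0x61  N=0 Z=0
after  6: x0=0xda x1=0xe2 x2=0x61 x3=0x61  N=0 Z=0
after  7: x0=0xbc x1=0xe2 x2=0x61 x3=0x61  N=1 Z=0
-- IRQ taken; context saved, return-PC = 8 --
mismatch: x1: reported 0xa2 vs actual 0xe2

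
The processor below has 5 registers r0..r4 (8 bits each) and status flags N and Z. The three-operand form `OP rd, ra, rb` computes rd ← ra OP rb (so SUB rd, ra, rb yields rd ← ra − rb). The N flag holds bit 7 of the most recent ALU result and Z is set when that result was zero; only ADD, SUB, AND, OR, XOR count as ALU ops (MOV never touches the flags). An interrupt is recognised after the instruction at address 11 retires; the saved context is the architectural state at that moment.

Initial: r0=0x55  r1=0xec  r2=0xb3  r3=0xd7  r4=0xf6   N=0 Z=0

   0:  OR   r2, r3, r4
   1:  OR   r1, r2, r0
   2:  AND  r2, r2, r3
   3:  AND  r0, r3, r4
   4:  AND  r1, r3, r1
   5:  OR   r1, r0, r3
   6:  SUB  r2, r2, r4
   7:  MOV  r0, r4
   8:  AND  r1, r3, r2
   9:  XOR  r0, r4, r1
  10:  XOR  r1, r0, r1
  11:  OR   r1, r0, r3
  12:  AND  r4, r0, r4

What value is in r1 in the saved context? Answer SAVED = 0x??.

SAVED = 0xf7

after  0: r0=0x55 r1=0xec r2=0xf7 r3=0xd7 r4=0xf6  N=1 Z=0
after  1: r0=0x55 r1=0xf7 r2=0xf7 r3=0xd7 r4=0xf6  N=1 Z=0
after  2: r0=0x55 r1=0xf7 r2=0xd7 r3=0xd7 r4=0xf6  N=1 Z=0
after  3: r0=0xd6 r1=0xf7 r2=0xd7 r3=0xd7 r4=0xf6  N=1 Z=0
after  4: r0=0xd6 r1=0xd7 r2=0xd7 r3=0xd7 r4=0xf6  N=1 Z=0
after  5: r0=0xd6 r1=0xd7 r2=0xd7 r3=0xd7 r4=0xf6  N=1 Z=0
after  6: r0=0xd6 r1=0xd7 r2=0xe1 r3=0xd7 r4=0xf6  N=1 Z=0
after  7: r0=0xf6 r1=0xd7 r2=0xe1 r3=0xd7 r4=0xf6  N=1 Z=0
after  8: r0=0xf6 r1=0xc1 r2=0xe1 r3=0xd7 r4=0xf6  N=1 Z=0
after  9: r0=0x37 r1=0xc1 r2=0xe1 r3=0xd7 r4=0xf6  N=0 Z=0
after 10: r0=0x37 r1=0xf6 r2=0xe1 r3=0xd7 r4=0xf6  N=1 Z=0
after 11: r0=0x37 r1=0xf7 r2=0xe1 r3=0xd7 r4=0xf6  N=1 Z=0
-- IRQ taken; context saved, return-PC = 12 --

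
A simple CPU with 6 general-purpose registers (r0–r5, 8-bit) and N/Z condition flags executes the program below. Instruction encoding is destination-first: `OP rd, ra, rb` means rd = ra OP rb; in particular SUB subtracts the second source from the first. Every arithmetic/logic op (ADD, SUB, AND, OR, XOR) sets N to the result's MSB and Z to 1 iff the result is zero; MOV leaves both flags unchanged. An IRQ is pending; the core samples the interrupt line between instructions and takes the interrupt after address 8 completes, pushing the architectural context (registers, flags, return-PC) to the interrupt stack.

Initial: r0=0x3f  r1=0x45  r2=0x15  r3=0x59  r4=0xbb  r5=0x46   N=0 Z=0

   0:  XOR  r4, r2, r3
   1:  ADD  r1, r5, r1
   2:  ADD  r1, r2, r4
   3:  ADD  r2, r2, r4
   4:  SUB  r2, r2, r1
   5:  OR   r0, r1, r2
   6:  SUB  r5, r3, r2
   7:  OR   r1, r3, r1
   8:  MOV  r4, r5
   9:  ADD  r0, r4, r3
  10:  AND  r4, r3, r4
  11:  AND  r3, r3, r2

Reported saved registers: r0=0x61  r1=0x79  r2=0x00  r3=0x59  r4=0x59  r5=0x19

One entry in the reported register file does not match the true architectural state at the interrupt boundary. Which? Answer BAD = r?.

after  0: r0=0x3f r1=0x45 r2=0x15 r3=0x59 r4=0x4c r5=0x46  N=0 Z=0
after  1: r0=0x3f r1=0x8b r2=0x15 r3=0x59 r4=0x4c r5=0x46  N=1 Z=0
after  2: r0=0x3f r1=0x61 r2=0x15 r3=0x59 r4=0x4c r5=0x46  N=0 Z=0
after  3: r0=0x3f r1=0x61 r2=0x61 r3=0x59 r4=0x4c r5=0x46  N=0 Z=0
after  4: r0=0x3f r1=0x61 r2=0x00 r3=0x59 r4=0x4c r5=0x46  N=0 Z=1
after  5: r0=0x61 r1=0x61 r2=0x00 r3=0x59 r4=0x4c r5=0x46  N=0 Z=0
after  6: r0=0x61 r1=0x61 r2=0x00 r3=0x59 r4=0x4c r5=0x59  N=0 Z=0
after  7: r0=0x61 r1=0x79 r2=0x00 r3=0x59 r4=0x4c r5=0x59  N=0 Z=0
after  8: r0=0x61 r1=0x79 r2=0x00 r3=0x59 r4=0x59 r5=0x59  N=0 Z=0
-- IRQ taken; context saved, return-PC = 9 --
mismatch: r5: reported 0x19 vs actual 0x59

BAD = r5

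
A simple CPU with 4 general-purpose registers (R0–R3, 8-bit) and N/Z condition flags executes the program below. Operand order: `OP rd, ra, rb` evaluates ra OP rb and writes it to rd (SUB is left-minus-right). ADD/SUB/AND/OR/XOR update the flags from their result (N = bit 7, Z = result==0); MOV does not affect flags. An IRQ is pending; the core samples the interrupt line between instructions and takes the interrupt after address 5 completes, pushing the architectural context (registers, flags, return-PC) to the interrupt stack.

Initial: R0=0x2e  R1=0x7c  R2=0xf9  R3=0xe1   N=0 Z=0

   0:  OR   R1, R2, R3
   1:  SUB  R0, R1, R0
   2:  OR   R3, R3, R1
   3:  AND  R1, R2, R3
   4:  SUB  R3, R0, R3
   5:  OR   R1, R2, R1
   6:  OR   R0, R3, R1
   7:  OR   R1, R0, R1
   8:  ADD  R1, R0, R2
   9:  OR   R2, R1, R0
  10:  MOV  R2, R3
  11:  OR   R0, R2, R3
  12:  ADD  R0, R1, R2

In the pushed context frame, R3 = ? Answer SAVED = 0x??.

SAVED = 0xd2

after  0: R0=0x2e R1=0xf9 R2=0xf9 R3=0xe1  N=1 Z=0
after  1: R0=0xcb R1=0xf9 R2=0xf9 R3=0xe1  N=1 Z=0
after  2: R0=0xcb R1=0xf9 R2=0xf9 R3=0xf9  N=1 Z=0
after  3: R0=0xcb R1=0xf9 R2=0xf9 R3=0xf9  N=1 Z=0
after  4: R0=0xcb R1=0xf9 R2=0xf9 R3=0xd2  N=1 Z=0
after  5: R0=0xcb R1=0xf9 R2=0xf9 R3=0xd2  N=1 Z=0
-- IRQ taken; context saved, return-PC = 6 --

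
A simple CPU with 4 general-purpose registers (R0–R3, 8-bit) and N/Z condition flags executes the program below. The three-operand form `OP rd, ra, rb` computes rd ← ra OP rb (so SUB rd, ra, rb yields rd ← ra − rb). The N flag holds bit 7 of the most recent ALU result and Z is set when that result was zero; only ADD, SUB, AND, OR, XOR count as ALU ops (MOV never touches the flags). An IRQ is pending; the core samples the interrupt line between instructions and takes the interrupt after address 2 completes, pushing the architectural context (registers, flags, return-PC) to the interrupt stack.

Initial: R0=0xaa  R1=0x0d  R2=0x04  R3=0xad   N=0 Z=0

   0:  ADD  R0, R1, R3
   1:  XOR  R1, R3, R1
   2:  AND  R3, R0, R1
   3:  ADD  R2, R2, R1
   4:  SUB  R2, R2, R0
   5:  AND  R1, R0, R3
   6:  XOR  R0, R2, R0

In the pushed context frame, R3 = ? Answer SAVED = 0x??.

after  0: R0=0xba R1=0x0d R2=0x04 R3=0xad  N=1 Z=0
after  1: R0=0xba R1=0xa0 R2=0x04 R3=0xad  N=1 Z=0
after  2: R0=0xba R1=0xa0 R2=0x04 R3=0xa0  N=1 Z=0
-- IRQ taken; context saved, return-PC = 3 --

SAVED = 0xa0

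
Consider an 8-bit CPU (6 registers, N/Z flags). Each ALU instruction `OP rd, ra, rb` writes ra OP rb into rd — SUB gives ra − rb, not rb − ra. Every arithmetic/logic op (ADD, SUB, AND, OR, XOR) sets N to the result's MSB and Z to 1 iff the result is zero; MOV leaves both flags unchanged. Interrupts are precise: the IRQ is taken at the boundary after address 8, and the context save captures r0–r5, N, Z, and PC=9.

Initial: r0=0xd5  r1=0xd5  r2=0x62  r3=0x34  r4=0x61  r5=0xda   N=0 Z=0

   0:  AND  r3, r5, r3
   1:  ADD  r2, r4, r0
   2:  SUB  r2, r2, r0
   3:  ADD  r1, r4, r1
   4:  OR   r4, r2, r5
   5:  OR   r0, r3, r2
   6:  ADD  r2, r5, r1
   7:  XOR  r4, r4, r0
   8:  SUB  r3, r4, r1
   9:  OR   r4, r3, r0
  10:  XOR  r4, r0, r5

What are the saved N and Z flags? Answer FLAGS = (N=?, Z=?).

FLAGS = (N=0, Z=0)

after  0: r0=0xd5 r1=0xd5 r2=0x62 r3=0x10 r4=0x61 r5=0xda  N=0 Z=0
after  1: r0=0xd5 r1=0xd5 r2=0x36 r3=0x10 r4=0x61 r5=0xda  N=0 Z=0
after  2: r0=0xd5 r1=0xd5 r2=0x61 r3=0x10 r4=0x61 r5=0xda  N=0 Z=0
after  3: r0=0xd5 r1=0x36 r2=0x61 r3=0x10 r4=0x61 r5=0xda  N=0 Z=0
after  4: r0=0xd5 r1=0x36 r2=0x61 r3=0x10 r4=0xfb r5=0xda  N=1 Z=0
after  5: r0=0x71 r1=0x36 r2=0x61 r3=0x10 r4=0xfb r5=0xda  N=0 Z=0
after  6: r0=0x71 r1=0x36 r2=0x10 r3=0x10 r4=0xfb r5=0xda  N=0 Z=0
after  7: r0=0x71 r1=0x36 r2=0x10 r3=0x10 r4=0x8a r5=0xda  N=1 Z=0
after  8: r0=0x71 r1=0x36 r2=0x10 r3=0x54 r4=0x8a r5=0xda  N=0 Z=0
-- IRQ taken; context saved, return-PC = 9 --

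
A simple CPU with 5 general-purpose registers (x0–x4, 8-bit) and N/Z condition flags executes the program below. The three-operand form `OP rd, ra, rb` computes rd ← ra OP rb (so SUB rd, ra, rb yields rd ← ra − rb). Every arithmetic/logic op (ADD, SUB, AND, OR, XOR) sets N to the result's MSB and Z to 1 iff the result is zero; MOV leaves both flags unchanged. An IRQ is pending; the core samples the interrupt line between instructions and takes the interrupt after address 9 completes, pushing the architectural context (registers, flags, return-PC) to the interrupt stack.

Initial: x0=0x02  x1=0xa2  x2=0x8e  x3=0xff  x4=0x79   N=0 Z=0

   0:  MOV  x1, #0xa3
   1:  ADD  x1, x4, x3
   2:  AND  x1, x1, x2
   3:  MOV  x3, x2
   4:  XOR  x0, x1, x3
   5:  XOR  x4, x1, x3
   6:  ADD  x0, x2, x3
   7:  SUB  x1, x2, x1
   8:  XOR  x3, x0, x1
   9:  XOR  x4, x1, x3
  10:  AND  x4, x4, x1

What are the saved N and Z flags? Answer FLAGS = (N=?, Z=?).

FLAGS = (N=0, Z=0)

after  0: x0=0x02 x1=0xa3 x2=0x8e x3=0xff x4=0x79  N=0 Z=0
after  1: x0=0x02 x1=0x78 x2=0x8e x3=0xff x4=0x79  N=0 Z=0
after  2: x0=0x02 x1=0x08 x2=0x8e x3=0xff x4=0x79  N=0 Z=0
after  3: x0=0x02 x1=0x08 x2=0x8e x3=0x8e x4=0x79  N=0 Z=0
after  4: x0=0x86 x1=0x08 x2=0x8e x3=0x8e x4=0x79  N=1 Z=0
after  5: x0=0x86 x1=0x08 x2=0x8e x3=0x8e x4=0x86  N=1 Z=0
after  6: x0=0x1c x1=0x08 x2=0x8e x3=0x8e x4=0x86  N=0 Z=0
after  7: x0=0x1c x1=0x86 x2=0x8e x3=0x8e x4=0x86  N=1 Z=0
after  8: x0=0x1c x1=0x86 x2=0x8e x3=0x9a x4=0x86  N=1 Z=0
after  9: x0=0x1c x1=0x86 x2=0x8e x3=0x9a x4=0x1c  N=0 Z=0
-- IRQ taken; context saved, return-PC = 10 --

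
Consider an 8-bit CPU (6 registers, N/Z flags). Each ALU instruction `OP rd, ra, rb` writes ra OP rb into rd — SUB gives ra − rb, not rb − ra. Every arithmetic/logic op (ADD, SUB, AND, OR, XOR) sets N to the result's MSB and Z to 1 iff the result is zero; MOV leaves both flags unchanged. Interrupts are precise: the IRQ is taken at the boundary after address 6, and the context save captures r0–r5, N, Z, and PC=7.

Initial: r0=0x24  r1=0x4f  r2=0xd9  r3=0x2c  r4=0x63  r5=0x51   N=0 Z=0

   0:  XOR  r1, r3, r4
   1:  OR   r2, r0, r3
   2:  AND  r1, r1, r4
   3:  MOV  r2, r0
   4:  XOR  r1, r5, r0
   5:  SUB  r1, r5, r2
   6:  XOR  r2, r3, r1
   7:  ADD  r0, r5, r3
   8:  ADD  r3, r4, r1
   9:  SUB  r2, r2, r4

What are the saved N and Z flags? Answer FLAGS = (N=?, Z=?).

FLAGS = (N=0, Z=0)

after  0: r0=0x24 r1=0x4f r2=0xd9 r3=0x2c r4=0x63 r5=0x51  N=0 Z=0
after  1: r0=0x24 r1=0x4f r2=0x2c r3=0x2c r4=0x63 r5=0x51  N=0 Z=0
after  2: r0=0x24 r1=0x43 r2=0x2c r3=0x2c r4=0x63 r5=0x51  N=0 Z=0
after  3: r0=0x24 r1=0x43 r2=0x24 r3=0x2c r4=0x63 r5=0x51  N=0 Z=0
after  4: r0=0x24 r1=0x75 r2=0x24 r3=0x2c r4=0x63 r5=0x51  N=0 Z=0
after  5: r0=0x24 r1=0x2d r2=0x24 r3=0x2c r4=0x63 r5=0x51  N=0 Z=0
after  6: r0=0x24 r1=0x2d r2=0x01 r3=0x2c r4=0x63 r5=0x51  N=0 Z=0
-- IRQ taken; context saved, return-PC = 7 --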